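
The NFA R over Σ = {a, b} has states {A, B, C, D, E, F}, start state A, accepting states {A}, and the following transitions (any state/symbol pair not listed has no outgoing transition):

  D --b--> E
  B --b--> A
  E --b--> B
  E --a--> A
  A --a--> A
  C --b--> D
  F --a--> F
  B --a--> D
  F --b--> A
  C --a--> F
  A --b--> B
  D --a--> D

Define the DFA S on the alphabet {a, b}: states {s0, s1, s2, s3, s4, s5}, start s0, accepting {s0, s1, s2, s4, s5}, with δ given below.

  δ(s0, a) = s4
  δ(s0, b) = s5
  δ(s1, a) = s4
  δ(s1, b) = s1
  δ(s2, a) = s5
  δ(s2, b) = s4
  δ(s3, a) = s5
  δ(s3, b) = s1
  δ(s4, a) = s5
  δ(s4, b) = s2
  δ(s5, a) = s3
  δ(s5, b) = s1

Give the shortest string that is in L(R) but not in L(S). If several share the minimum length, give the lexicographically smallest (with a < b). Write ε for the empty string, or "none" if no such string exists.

The string aaa is accepted by R but not by S.
No shorter string lies in the difference, and aaa is the lexicographically first length-3 string in L(R) \ L(S).

aaa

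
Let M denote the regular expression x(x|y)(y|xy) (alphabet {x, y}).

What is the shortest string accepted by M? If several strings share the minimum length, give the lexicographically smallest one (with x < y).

xxy

By inspection of the expression, no string of length less than 3 matches, and xxy is the lexicographically first match of length 3.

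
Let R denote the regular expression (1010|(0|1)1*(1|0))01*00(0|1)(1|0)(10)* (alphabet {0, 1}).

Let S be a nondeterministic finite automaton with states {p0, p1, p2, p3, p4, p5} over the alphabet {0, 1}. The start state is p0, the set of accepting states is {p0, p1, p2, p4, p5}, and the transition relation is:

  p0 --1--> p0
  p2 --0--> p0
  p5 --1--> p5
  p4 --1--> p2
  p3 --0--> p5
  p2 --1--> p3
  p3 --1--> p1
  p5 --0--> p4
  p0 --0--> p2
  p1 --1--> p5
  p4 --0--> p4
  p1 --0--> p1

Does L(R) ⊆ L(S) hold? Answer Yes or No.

No

The string 0100011 is in L(R) but not in L(S).
So L(R) ⊄ L(S).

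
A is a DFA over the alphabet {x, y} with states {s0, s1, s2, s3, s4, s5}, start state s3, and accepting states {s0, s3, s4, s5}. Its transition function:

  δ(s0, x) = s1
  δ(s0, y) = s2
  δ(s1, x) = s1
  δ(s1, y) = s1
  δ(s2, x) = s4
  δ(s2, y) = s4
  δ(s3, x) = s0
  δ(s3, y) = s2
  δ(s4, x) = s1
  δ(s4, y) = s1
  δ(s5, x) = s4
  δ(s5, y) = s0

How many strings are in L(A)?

6

The useful subgraph on states {s0, s2, s3, s4} is acyclic, so L(A) is finite; the longest accepting path visits 4 useful states, giving maximum string length 3.
Counting accepting paths from s3 by length: 1 of length 0, 1 of length 1, 2 of length 2, 2 of length 3. Total 6.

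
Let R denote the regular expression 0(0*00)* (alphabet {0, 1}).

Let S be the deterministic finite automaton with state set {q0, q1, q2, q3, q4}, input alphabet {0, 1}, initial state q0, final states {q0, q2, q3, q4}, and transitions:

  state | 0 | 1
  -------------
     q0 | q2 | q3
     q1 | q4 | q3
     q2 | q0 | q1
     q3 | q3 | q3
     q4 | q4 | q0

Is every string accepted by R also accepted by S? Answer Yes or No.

Yes

Converting the expression R to a DFA (subset construction, then merging equivalent states) gives the minimal DFA with states {r0, r1, r2, r3, r4}, start state r0, accepting states {r1, r4} and transitions r0: 0→r1, 1→r2; r1: 0→r3, 1→r2; r2: 0→r2, 1→r2; r3: 0→r4, 1→r2; r4: 0→r4, 1→r2.
Exploring the product automaton R × S from the start pair (r0, q0), following both machines on each input symbol, reaches 10 state pairs: (r0, q0), (r1, q2), (r2, q3), (r3, q0), (r2, q1), (r4, q2), (r2, q4), (r4, q0), (r2, q0), (r2, q2).
R accepts in {r1, r4} and S accepts in {q0, q2, q3, q4}. The reachable pairs whose R-component is accepting are (r1, q2), (r4, q2), (r4, q0); in each of them the S-component is accepting too, so the product for L(R) \ L(S) (R-component accepting, S-component rejecting) has no reachable accepting pair and the difference is empty.
Hence every string in L(R) is also in L(S).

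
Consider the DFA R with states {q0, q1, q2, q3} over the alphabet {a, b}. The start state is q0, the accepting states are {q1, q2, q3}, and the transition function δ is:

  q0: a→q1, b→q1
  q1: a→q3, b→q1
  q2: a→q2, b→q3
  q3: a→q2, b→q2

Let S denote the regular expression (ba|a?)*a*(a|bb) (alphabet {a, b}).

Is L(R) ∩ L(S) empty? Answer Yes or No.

The string a is accepted by both R and S.
Hence L(R) ∩ L(S) ≠ ∅.

No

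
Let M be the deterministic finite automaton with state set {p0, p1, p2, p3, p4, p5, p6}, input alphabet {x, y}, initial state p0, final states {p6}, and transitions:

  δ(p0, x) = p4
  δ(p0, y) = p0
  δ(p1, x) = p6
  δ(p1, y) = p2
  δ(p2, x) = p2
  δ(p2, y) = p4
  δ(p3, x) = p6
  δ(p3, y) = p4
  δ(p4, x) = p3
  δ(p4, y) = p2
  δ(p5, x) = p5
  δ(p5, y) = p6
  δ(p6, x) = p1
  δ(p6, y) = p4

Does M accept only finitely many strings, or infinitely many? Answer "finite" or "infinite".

State p0 is reachable from the start and can reach an accepting state, and it lies on the cycle p0 → p0.
Traversing that cycle any number of times yields accepted strings of unbounded length, so the language is infinite.

infinite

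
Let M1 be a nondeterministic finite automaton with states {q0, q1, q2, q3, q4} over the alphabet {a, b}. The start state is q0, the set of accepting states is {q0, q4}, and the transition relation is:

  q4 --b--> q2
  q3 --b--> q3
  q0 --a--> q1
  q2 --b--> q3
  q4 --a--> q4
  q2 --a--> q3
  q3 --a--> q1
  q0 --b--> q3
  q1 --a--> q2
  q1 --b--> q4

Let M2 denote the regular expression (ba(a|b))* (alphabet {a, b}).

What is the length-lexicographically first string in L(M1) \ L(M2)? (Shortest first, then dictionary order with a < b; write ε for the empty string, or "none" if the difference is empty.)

The string ab is accepted by M1 but not by M2.
No shorter string lies in the difference, and ab is the lexicographically first length-2 string in L(M1) \ L(M2).

ab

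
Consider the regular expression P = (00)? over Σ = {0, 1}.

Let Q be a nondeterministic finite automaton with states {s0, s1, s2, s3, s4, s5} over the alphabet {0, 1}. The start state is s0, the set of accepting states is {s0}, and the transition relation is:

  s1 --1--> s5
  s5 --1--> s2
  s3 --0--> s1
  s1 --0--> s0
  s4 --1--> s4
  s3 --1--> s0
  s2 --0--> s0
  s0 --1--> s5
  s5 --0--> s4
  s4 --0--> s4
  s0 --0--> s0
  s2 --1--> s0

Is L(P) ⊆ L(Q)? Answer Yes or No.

Converting the expression P to a DFA (subset construction, then merging equivalent states) gives the minimal DFA with states {p0, p1, p2, p3}, start state p0, accepting states {p0, p3} and transitions p0: 0→p1, 1→p2; p1: 0→p3, 1→p2; p2: 0→p2, 1→p2; p3: 0→p2, 1→p2.
Exploring the product automaton P × Q from the start pair (p0, s0), following both machines on each input symbol, reaches 7 state pairs: (p0, s0), (p1, s0), (p2, s5), (p3, s0), (p2, s4), (p2, s2), (p2, s0).
P accepts in {p0, p3} and Q accepts in {s0}. The reachable pairs whose P-component is accepting are (p0, s0), (p3, s0); in each of them the Q-component is accepting too, so the product for L(P) \ L(Q) (P-component accepting, Q-component rejecting) has no reachable accepting pair and the difference is empty.
Hence every string in L(P) is also in L(Q).

Yes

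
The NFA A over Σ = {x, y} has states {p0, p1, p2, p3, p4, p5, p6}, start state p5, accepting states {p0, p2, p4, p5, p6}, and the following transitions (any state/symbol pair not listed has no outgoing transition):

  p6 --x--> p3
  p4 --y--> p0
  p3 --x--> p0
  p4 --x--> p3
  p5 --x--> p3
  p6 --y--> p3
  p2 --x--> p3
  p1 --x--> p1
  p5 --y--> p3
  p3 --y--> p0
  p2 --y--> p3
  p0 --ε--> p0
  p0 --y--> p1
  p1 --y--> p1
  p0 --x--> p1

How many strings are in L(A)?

5

The useful subgraph on states {p0, p3, p5} is acyclic, so L(A) is finite; the longest accepting path visits 3 useful states, giving maximum string length 2.
Counting accepting paths from p5 by length: 1 of length 0, 4 of length 2. Total 5.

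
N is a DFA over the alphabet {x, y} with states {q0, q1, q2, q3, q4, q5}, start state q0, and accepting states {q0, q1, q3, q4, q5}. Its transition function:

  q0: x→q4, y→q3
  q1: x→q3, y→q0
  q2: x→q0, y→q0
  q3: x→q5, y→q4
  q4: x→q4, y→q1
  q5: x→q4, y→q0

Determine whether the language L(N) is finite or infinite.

infinite

State q0 is reachable from the start and can reach an accepting state, and it lies on the cycle q0 → q3 → q4 → q1 → q0.
Traversing that cycle any number of times yields accepted strings of unbounded length, so the language is infinite.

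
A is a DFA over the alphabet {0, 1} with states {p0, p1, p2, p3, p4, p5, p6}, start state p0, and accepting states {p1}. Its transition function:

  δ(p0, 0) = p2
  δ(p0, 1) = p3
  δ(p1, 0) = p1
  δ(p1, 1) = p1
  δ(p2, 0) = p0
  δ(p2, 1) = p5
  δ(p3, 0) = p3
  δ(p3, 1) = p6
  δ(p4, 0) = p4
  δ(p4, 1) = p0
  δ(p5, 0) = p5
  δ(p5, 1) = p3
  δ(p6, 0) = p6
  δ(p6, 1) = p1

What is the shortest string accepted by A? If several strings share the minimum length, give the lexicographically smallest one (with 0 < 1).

111

A breadth-first search from p0 reaches an accepting state first via the path p0 → p3 → p6 → p1 on input 111.
No string of length < 3 is accepted (BFS exhausts all shorter strings without reaching an accepting state), and 111 is the lexicographically least accepting string of length 3.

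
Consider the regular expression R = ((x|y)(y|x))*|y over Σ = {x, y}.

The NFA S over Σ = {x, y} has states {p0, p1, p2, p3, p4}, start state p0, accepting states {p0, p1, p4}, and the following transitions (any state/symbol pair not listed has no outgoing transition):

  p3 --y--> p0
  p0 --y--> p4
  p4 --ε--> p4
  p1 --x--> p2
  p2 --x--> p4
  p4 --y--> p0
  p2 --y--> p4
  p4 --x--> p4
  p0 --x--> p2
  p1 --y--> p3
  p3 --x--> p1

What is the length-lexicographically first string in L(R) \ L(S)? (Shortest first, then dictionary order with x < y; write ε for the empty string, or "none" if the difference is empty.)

The string xxyx is accepted by R but not by S.
No shorter string lies in the difference, and xxyx is the lexicographically first length-4 string in L(R) \ L(S).

xxyx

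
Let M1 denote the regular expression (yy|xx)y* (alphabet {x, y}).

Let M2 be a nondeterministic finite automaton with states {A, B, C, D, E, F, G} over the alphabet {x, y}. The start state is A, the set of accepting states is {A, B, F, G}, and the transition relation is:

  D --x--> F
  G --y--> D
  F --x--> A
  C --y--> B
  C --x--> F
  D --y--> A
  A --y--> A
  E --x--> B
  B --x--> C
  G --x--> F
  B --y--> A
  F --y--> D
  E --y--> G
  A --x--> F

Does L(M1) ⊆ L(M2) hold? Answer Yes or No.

Yes

Converting the expression M1 to a DFA (subset construction, then merging equivalent states) gives the minimal DFA with states {r0, r1, r2, r3, r4}, start state r0, accepting states {r3} and transitions r0: x→r1, y→r2; r1: x→r3, y→r4; r2: x→r4, y→r3; r3: x→r4, y→r3; r4: x→r4, y→r4.
Exploring the product automaton M1 × M2 from the start pair (r0, A), following both machines on each input symbol, reaches 7 state pairs: (r0, A), (r1, F), (r2, A), (r3, A), (r4, D), (r4, F), (r4, A).
M1 accepts in {r3} and M2 accepts in {A, B, F, G}. The reachable pairs whose M1-component is accepting are (r3, A); in each of them the M2-component is accepting too, so the product for L(M1) \ L(M2) (M1-component accepting, M2-component rejecting) has no reachable accepting pair and the difference is empty.
Hence every string in L(M1) is also in L(M2).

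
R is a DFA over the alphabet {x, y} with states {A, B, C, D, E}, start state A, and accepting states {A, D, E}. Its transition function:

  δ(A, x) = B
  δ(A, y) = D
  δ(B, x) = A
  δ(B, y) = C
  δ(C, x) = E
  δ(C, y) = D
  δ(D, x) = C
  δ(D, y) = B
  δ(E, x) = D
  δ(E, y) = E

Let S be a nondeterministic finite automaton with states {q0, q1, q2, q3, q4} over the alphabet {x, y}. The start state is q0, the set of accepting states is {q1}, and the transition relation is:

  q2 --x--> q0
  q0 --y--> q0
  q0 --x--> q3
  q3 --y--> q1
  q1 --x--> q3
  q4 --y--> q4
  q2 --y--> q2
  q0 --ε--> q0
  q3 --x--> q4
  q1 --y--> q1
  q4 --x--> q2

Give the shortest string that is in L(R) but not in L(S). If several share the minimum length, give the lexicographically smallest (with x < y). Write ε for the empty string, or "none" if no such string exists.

ε

The empty string ε is accepted by R but not by S.
Since ε is the unique shortest string, it is the required witness.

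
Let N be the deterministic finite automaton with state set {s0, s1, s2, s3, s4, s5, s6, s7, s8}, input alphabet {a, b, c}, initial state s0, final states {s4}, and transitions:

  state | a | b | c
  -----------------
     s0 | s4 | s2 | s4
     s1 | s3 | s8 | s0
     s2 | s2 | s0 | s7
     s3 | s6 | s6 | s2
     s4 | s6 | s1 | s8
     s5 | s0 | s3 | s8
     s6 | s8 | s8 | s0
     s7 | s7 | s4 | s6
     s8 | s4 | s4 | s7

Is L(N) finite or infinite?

State s0 is reachable from the start and can reach an accepting state, and it lies on the cycle s0 → s2 → s0.
Traversing that cycle any number of times yields accepted strings of unbounded length, so the language is infinite.

infinite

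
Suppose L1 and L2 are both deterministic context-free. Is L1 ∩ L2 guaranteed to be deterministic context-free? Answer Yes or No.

DCFLs are closed under complement (normalise the DPDA to read all of its input, then flip the verdict). If they were also closed under intersection, De Morgan would make them closed under union; but {aⁿbⁿ : n≥0} and {aⁿb²ⁿ : n≥0} are DCFLs (push the a's; pop one per b, respectively one per two b's) whose union no deterministic PDA accepts: a DPDA for it would have a single run on aⁿb²ⁿ, accepting after the prefix aⁿbⁿ and accepting again after n more b's; an ordinary PDA that simulates it on a's and b's and, at any moment when it is accepting, may switch to reading only a fresh letter c while feeding each c to the simulation as a b, would accept aⁱbʲcᵏ (k≥1) exactly when both aⁱbʲ and aⁱbʲ⁺ᵏ are in the language, i.e. its language intersected with the regular set a*b*c⁺ would be exactly {aⁿbⁿcⁿ : n≥1} — impossible, since context-free languages are closed under intersection with regular sets and {aⁿbⁿcⁿ} is not context-free.

No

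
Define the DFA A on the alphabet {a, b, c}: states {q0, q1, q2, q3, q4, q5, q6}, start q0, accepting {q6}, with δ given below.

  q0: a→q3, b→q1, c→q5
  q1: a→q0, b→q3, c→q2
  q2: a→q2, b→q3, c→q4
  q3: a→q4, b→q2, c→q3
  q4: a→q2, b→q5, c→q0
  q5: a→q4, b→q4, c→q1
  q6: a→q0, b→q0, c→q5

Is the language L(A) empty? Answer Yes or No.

The states reachable from the start state are {q0, q1, q2, q3, q4, q5}.
None of the accepting states {q6} is reachable, so no string is accepted and L(A) = ∅.

Yes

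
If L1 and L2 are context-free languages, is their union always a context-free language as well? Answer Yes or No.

Yes

Take grammars for L₁ and L₂ with disjoint nonterminals and start symbols S₁, S₂; the grammar with a new start symbol and productions S → S₁ | S₂ generates L₁ ∪ L₂.
So the context-free languages are closed under union.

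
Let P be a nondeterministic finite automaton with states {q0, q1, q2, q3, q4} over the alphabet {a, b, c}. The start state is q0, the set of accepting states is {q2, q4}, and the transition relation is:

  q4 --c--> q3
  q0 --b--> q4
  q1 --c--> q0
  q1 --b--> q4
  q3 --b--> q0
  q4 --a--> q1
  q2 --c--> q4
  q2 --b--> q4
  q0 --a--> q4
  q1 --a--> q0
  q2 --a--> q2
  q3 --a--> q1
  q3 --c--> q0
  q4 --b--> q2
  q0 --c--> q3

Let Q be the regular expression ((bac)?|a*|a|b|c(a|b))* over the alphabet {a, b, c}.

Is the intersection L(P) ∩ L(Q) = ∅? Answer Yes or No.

The string a is accepted by both P and Q.
Hence L(P) ∩ L(Q) ≠ ∅.

No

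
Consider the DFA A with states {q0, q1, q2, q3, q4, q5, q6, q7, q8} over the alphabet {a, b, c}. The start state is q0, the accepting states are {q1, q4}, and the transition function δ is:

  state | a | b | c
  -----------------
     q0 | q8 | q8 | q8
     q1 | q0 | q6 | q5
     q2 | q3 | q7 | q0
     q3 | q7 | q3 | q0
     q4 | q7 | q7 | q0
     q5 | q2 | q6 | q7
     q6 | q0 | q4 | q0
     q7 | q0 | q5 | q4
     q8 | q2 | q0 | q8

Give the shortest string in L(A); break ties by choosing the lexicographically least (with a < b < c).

aabc

A breadth-first search from q0 reaches an accepting state first via the path q0 → q8 → q2 → q7 → q4 on input aabc.
No string of length < 4 is accepted (BFS exhausts all shorter strings without reaching an accepting state), and aabc is the lexicographically least accepting string of length 4.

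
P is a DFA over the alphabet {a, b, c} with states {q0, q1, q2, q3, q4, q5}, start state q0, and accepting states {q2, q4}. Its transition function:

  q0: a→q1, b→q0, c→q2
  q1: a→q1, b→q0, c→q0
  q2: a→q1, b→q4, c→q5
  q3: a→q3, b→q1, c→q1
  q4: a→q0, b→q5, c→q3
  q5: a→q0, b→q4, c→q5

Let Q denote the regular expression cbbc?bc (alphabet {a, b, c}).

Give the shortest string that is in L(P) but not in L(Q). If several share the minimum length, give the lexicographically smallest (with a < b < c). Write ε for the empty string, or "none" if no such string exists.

The string c is accepted by P but not by Q.
No shorter string lies in the difference, and c is the lexicographically first length-1 string in L(P) \ L(Q).

c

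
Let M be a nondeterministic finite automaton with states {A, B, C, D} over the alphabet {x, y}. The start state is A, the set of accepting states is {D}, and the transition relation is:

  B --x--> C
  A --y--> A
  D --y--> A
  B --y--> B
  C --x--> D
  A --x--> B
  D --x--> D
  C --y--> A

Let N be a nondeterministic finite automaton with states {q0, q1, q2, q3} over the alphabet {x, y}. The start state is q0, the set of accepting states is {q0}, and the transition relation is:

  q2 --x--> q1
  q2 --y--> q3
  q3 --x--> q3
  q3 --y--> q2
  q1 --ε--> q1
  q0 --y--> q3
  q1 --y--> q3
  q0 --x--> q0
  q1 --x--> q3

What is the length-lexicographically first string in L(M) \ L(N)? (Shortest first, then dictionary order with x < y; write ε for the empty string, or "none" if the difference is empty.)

The string xyxx is accepted by M but not by N.
No shorter string lies in the difference, and xyxx is the lexicographically first length-4 string in L(M) \ L(N).

xyxx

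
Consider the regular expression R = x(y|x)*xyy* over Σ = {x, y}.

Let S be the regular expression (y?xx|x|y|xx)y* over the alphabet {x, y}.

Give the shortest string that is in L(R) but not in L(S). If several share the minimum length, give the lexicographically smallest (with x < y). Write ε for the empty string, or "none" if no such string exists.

The string xxxy is accepted by R but not by S.
No shorter string lies in the difference, and xxxy is the lexicographically first length-4 string in L(R) \ L(S).

xxxy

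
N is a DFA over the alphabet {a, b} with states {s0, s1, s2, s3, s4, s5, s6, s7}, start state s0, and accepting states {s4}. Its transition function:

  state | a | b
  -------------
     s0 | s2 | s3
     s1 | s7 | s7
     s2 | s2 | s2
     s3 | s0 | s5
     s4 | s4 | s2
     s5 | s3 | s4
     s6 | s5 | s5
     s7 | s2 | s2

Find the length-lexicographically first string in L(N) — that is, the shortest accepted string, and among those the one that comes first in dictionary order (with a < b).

bbb

A breadth-first search from s0 reaches an accepting state first via the path s0 → s3 → s5 → s4 on input bbb.
No string of length < 3 is accepted (BFS exhausts all shorter strings without reaching an accepting state), and bbb is the lexicographically least accepting string of length 3.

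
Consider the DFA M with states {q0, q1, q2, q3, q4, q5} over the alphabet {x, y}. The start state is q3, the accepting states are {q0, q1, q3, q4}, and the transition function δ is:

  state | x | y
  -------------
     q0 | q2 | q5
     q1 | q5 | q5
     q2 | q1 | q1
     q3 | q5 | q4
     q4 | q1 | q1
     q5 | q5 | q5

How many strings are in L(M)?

4

The useful subgraph on states {q1, q3, q4} is acyclic, so L(M) is finite; the longest accepting path visits 3 useful states, giving maximum string length 2.
Counting accepting paths from q3 by length: 1 of length 0, 1 of length 1, 2 of length 2. Total 4.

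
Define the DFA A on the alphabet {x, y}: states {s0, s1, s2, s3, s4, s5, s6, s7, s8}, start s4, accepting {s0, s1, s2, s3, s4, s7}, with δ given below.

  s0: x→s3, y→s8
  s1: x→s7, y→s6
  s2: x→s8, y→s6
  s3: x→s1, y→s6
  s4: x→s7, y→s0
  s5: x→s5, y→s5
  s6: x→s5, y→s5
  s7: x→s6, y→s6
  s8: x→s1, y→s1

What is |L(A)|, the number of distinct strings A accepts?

The useful subgraph on states {s0, s1, s3, s4, s7, s8} is acyclic, so L(A) is finite; the longest accepting path visits 5 useful states, giving maximum string length 4.
Counting accepting paths from s4 by length: 1 of length 0, 2 of length 1, 1 of length 2, 3 of length 3, 3 of length 4. Total 10.

10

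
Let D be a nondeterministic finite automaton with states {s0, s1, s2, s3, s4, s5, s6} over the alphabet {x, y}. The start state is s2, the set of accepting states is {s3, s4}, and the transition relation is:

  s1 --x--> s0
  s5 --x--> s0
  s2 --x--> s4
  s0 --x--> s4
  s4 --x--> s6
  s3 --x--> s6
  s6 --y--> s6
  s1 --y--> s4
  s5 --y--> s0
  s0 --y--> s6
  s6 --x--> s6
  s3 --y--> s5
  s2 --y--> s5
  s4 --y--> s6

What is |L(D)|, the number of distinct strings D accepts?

3

The useful subgraph on states {s0, s2, s4, s5} is acyclic, so L(D) is finite; the longest accepting path visits 4 useful states, giving maximum string length 3.
Counting accepting paths from s2 by length: 1 of length 1, 2 of length 3. Total 3.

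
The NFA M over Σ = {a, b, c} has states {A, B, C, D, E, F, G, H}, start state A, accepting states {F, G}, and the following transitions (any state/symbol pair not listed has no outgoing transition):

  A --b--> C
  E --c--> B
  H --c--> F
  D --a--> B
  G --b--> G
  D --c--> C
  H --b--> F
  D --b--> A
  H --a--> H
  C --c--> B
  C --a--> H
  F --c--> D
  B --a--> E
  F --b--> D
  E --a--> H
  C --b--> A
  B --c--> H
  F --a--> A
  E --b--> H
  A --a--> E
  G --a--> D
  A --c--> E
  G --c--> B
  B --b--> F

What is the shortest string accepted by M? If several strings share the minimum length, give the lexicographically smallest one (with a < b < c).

A breadth-first search from A reaches an accepting state first via the path A → E → H → F on input aab.
No string of length < 3 is accepted (BFS exhausts all shorter strings without reaching an accepting state), and aab is the lexicographically least accepting string of length 3.

aab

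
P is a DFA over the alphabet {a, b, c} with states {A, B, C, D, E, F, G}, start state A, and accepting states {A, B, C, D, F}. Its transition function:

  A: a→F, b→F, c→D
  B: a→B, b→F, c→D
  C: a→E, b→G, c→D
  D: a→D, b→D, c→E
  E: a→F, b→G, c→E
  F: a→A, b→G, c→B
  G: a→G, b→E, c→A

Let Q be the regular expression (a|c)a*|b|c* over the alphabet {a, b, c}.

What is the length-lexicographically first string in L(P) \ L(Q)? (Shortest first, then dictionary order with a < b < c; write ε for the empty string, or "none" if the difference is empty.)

ac

The string ac is accepted by P but not by Q.
No shorter string lies in the difference, and ac is the lexicographically first length-2 string in L(P) \ L(Q).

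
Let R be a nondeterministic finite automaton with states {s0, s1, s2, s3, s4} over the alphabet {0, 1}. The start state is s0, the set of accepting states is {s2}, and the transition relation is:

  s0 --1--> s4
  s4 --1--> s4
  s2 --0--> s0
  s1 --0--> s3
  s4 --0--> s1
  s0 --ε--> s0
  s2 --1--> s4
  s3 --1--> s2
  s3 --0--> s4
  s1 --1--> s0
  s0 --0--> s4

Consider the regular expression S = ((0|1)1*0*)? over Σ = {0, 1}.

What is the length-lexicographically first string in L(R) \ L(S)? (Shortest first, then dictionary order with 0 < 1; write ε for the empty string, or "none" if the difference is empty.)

The string 0001 is accepted by R but not by S.
No shorter string lies in the difference, and 0001 is the lexicographically first length-4 string in L(R) \ L(S).

0001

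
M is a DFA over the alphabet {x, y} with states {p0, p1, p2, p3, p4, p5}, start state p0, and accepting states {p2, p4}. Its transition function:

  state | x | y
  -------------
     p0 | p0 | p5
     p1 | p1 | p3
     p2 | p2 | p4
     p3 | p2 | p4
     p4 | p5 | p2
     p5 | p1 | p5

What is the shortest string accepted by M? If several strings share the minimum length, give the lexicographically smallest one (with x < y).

yxyx

A breadth-first search from p0 reaches an accepting state first via the path p0 → p5 → p1 → p3 → p2 on input yxyx.
No string of length < 4 is accepted (BFS exhausts all shorter strings without reaching an accepting state), and yxyx is the lexicographically least accepting string of length 4.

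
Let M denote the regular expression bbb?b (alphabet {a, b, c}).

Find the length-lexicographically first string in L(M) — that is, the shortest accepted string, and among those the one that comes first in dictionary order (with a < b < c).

bbb

By inspection of the expression, no string of length less than 3 matches, and bbb is the lexicographically first match of length 3.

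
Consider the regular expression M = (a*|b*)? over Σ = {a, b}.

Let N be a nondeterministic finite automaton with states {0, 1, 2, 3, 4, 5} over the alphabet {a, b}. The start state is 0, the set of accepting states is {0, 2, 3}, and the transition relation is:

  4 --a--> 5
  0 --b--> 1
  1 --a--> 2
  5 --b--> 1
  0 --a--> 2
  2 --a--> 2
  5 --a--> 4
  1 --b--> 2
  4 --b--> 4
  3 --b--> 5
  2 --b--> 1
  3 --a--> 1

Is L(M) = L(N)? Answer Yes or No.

No

The string b is accepted by M but rejected by N.
So L(M) ≠ L(N).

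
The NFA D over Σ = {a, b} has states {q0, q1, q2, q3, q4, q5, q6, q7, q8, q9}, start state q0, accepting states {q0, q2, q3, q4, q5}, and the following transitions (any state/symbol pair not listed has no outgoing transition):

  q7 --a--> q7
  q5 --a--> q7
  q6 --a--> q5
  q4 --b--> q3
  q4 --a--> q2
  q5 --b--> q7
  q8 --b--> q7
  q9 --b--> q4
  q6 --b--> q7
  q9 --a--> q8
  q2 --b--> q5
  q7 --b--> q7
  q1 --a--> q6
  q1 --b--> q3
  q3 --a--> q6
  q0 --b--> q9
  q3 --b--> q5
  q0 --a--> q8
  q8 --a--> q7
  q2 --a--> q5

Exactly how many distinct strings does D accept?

8

The useful subgraph on states {q0, q2, q3, q4, q5, q6, q9} is acyclic, so L(D) is finite; the longest accepting path visits 6 useful states, giving maximum string length 5.
Counting accepting paths from q0 by length: 1 of length 0, 1 of length 2, 2 of length 3, 3 of length 4, 1 of length 5. Total 8.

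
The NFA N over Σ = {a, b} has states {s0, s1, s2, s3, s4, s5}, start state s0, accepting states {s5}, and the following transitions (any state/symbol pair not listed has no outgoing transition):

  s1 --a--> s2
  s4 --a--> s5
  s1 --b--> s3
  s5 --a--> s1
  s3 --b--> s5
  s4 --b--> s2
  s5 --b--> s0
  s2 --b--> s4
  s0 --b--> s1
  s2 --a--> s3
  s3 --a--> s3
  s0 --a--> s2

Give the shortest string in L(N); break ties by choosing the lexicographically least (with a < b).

aab

A breadth-first search from s0 reaches an accepting state first via the path s0 → s2 → s3 → s5 on input aab.
No string of length < 3 is accepted (BFS exhausts all shorter strings without reaching an accepting state), and aab is the lexicographically least accepting string of length 3.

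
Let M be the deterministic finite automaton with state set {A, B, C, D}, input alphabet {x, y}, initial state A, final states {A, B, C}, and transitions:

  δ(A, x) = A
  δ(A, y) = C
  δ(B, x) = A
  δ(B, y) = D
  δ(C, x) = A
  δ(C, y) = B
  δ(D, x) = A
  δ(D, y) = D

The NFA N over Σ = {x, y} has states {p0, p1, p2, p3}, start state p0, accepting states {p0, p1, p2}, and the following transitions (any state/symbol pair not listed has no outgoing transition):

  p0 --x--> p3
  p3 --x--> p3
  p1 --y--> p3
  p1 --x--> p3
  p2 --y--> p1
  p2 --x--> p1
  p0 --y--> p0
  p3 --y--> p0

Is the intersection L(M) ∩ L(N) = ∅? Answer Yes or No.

The empty string ε is accepted by both M and N.
Hence L(M) ∩ L(N) ≠ ∅.

No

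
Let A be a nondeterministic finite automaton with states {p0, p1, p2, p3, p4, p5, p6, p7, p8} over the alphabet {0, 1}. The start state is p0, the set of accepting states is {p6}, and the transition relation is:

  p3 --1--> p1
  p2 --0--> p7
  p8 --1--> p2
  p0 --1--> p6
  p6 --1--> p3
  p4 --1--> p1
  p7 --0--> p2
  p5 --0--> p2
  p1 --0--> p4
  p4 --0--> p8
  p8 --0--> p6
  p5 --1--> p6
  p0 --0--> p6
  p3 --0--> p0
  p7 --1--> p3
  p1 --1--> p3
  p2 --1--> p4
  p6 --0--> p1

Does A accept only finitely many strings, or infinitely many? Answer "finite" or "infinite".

infinite

State p0 is reachable from the start and can reach an accepting state, and it lies on the cycle p0 → p6 → p1 → p3 → p0.
Traversing that cycle any number of times yields accepted strings of unbounded length, so the language is infinite.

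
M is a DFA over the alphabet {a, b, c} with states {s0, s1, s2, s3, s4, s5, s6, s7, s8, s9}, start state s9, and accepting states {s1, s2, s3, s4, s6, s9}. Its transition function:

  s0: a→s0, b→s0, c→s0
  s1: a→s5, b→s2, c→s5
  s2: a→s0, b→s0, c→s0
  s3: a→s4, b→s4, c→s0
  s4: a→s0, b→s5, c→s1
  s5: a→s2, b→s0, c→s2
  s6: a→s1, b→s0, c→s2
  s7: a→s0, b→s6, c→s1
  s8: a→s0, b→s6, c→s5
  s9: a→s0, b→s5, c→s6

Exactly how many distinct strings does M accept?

The useful subgraph on states {s1, s2, s5, s6, s9} is acyclic, so L(M) is finite; the longest accepting path visits 5 useful states, giving maximum string length 4.
Counting accepting paths from s9 by length: 1 of length 0, 1 of length 1, 4 of length 2, 1 of length 3, 4 of length 4. Total 11.

11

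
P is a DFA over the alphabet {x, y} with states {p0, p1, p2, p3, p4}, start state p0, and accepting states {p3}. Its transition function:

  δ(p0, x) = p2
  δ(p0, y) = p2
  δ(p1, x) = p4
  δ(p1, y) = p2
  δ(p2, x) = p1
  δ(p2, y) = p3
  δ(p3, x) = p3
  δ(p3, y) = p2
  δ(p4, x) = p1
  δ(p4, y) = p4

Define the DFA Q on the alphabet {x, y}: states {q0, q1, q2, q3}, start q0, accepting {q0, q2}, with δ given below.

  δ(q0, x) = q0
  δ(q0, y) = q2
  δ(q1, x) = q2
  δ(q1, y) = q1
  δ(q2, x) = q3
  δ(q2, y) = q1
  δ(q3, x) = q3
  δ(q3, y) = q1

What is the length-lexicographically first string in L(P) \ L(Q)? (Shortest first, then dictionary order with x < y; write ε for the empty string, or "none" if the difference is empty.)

yy

The string yy is accepted by P but not by Q.
No shorter string lies in the difference, and yy is the lexicographically first length-2 string in L(P) \ L(Q).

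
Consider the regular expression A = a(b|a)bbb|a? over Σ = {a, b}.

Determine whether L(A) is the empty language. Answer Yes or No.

The empty string ε matches the expression, so it belongs to L(A).
Since L(A) contains at least one string, it is not empty.

No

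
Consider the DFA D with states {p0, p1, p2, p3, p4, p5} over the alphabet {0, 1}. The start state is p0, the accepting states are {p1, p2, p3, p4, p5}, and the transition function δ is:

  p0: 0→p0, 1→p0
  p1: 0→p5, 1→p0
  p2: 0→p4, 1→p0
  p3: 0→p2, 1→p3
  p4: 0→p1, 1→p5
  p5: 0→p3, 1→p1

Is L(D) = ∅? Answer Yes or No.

Yes

The states reachable from the start state are {p0}.
None of the accepting states {p1, p2, p3, p4, p5} is reachable, so no string is accepted and L(D) = ∅.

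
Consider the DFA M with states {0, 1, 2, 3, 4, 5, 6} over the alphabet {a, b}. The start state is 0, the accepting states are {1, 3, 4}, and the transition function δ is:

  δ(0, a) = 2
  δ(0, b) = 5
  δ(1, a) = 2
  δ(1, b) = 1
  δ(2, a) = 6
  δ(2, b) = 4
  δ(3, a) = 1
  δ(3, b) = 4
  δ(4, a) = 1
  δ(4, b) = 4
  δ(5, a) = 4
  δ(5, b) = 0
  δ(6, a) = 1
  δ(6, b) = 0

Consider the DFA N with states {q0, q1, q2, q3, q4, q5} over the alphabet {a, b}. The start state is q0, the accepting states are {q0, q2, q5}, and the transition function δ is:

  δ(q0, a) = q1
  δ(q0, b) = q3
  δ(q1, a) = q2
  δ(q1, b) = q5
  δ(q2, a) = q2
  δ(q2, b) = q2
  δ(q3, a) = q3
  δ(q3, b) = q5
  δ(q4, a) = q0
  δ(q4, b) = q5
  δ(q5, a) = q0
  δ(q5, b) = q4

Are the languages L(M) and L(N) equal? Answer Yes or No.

The string ba is accepted by M but rejected by N.
So L(M) ≠ L(N).

No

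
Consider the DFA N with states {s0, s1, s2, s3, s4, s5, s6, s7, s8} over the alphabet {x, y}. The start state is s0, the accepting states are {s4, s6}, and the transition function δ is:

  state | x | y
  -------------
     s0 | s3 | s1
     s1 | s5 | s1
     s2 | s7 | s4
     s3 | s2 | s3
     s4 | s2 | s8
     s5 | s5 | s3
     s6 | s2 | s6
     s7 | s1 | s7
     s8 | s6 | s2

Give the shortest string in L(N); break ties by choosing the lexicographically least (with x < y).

xxy

A breadth-first search from s0 reaches an accepting state first via the path s0 → s3 → s2 → s4 on input xxy.
No string of length < 3 is accepted (BFS exhausts all shorter strings without reaching an accepting state), and xxy is the lexicographically least accepting string of length 3.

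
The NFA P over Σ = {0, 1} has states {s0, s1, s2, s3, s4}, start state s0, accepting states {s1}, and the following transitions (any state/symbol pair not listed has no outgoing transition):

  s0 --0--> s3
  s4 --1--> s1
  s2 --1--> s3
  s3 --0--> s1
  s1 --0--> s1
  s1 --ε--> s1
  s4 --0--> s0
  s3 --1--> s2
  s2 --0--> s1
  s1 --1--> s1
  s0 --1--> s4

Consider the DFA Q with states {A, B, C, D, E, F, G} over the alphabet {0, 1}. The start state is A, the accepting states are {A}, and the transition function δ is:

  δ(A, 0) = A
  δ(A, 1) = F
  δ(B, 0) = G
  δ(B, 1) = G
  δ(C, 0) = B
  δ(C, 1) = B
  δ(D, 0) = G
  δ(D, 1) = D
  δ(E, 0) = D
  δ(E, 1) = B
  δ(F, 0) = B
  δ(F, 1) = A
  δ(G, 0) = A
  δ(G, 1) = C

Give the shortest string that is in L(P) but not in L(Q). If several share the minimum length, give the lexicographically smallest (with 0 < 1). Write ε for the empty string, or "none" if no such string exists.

001

The string 001 is accepted by P but not by Q.
No shorter string lies in the difference, and 001 is the lexicographically first length-3 string in L(P) \ L(Q).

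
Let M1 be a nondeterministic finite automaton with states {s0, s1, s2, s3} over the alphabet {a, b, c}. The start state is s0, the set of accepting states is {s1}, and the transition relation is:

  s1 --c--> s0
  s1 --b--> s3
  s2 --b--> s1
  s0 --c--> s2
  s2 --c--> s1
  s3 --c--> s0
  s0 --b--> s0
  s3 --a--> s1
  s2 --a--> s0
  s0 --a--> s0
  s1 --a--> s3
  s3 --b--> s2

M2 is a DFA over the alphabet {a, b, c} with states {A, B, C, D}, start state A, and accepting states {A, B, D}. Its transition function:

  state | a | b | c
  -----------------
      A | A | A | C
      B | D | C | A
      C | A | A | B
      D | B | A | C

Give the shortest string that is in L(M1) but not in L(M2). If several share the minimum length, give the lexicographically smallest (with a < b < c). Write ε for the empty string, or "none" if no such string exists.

The string cbabc is accepted by M1 but not by M2.
No shorter string lies in the difference, and cbabc is the lexicographically first length-5 string in L(M1) \ L(M2).

cbabc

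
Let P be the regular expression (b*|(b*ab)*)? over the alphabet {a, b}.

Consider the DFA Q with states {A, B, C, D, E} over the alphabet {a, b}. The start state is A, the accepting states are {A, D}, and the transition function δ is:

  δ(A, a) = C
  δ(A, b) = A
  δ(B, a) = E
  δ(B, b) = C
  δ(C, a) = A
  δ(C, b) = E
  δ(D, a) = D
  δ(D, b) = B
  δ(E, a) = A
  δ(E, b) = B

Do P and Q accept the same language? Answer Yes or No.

The string ab is accepted by P but rejected by Q.
So L(P) ≠ L(Q).

No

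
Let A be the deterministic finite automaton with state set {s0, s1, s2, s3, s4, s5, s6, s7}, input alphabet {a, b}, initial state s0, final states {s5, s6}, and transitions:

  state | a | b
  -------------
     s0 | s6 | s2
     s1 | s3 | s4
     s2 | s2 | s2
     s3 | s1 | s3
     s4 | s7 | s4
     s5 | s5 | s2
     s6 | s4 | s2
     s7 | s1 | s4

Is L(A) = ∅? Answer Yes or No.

The string a is accepted: the run s0 → s6 ends in the accepting state s6.
Since at least one string is accepted, L(A) is not empty.

No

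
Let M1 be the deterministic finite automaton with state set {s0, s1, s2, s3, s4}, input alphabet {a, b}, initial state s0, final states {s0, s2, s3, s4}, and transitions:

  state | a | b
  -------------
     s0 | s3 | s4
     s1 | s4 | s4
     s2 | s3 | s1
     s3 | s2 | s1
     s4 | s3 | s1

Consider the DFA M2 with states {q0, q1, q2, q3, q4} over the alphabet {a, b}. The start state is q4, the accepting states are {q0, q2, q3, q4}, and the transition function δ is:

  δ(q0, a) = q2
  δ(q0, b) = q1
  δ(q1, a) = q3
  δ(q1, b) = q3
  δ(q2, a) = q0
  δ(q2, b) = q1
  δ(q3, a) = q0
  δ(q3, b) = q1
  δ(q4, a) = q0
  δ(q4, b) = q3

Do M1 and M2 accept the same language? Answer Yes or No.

Exploring the product automaton M1 × M2 from the start pair (s0, q4), following both machines on each input symbol, reaches 5 state pairs: (s0, q4), (s3, q0), (s4, q3), (s2, q2), (s1, q1).
M1 accepts in {s0, s2, s3, s4} and M2 accepts in {q0, q2, q3, q4}. In every reachable pair the two components are either both accepting — (s0, q4), (s3, q0), (s4, q3), (s2, q2) — or both non-accepting, so no string is accepted by exactly one of the machines: L(M1) \ L(M2) and L(M2) \ L(M1) are both empty.
Hence every string is accepted by M1 iff it is accepted by M2, and the two languages coincide.

Yes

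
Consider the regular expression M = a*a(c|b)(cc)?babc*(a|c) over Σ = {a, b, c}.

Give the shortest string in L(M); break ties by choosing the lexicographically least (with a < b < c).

By inspection of the expression, no string of length less than 6 matches, and abbaba is the lexicographically first match of length 6.

abbaba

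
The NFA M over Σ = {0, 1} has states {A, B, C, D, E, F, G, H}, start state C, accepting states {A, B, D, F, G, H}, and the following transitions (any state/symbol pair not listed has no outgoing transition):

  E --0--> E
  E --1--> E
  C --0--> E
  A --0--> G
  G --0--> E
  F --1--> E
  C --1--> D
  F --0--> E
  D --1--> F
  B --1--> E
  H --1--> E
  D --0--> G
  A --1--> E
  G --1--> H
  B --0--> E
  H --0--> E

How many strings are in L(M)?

4

The useful subgraph on states {C, D, F, G, H} is acyclic, so L(M) is finite; the longest accepting path visits 4 useful states, giving maximum string length 3.
Counting accepting paths from C by length: 1 of length 1, 2 of length 2, 1 of length 3. Total 4.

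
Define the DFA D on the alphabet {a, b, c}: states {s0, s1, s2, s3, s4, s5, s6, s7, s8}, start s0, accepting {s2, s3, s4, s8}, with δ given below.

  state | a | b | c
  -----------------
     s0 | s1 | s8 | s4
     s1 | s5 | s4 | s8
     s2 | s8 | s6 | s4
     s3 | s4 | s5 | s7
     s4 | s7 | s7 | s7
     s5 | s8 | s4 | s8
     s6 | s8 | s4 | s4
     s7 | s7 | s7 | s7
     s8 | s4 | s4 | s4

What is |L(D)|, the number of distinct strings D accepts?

19

The useful subgraph on states {s0, s1, s4, s5, s8} is acyclic, so L(D) is finite; the longest accepting path visits 5 useful states, giving maximum string length 4.
Counting accepting paths from s0 by length: 2 of length 1, 5 of length 2, 6 of length 3, 6 of length 4. Total 19.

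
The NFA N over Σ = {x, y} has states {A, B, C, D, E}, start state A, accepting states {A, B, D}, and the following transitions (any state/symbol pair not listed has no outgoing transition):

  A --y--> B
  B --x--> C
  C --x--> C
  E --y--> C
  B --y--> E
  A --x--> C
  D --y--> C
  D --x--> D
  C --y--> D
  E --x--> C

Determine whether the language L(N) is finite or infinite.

State C is reachable from the start and can reach an accepting state, and it lies on the cycle C → C.
Traversing that cycle any number of times yields accepted strings of unbounded length, so the language is infinite.

infinite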